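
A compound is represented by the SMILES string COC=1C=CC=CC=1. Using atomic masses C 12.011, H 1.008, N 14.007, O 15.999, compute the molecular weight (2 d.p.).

108.14 g/mol

First, the molecular formula is C7H8O (counting implicit H from valence).
  C: 7 × 12.011 = 84.077
  H: 8 × 1.008 = 8.064
  O: 1 × 15.999 = 15.999
Sum: 7×12.011 + 8×1.008 + 1×15.999 = 108.140 → 108.14 g/mol.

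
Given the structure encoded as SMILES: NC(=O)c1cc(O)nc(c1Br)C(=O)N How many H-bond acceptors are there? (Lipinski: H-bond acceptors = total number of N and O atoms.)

N atoms: 3; O atoms: 3.
Lipinski HBA = 3 + 3 = 6.

6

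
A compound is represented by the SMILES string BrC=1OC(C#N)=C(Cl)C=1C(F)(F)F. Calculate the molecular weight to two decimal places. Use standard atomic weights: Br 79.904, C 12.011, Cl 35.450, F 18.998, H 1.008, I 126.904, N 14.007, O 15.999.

First, the molecular formula is C6BrClF3NO (counting implicit H from valence).
  Br: 1 × 79.904 = 79.904
  C: 6 × 12.011 = 72.066
  Cl: 1 × 35.450 = 35.450
  F: 3 × 18.998 = 56.994
  H: 0 × 1.008 = 0.000
  N: 1 × 14.007 = 14.007
  O: 1 × 15.999 = 15.999
Sum: 1×79.904 + 6×12.011 + 1×35.450 + 3×18.998 + 0×1.008 + 1×14.007 + 1×15.999 = 274.420 → 274.42 g/mol.

274.42 g/mol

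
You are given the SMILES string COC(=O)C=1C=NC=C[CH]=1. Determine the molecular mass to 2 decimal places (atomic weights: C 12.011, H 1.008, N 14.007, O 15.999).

137.14 g/mol

First, the molecular formula is C7H7NO2 (counting implicit H from valence).
  C: 7 × 12.011 = 84.077
  H: 7 × 1.008 = 7.056
  N: 1 × 14.007 = 14.007
  O: 2 × 15.999 = 31.998
Sum: 7×12.011 + 7×1.008 + 1×14.007 + 2×15.999 = 137.138 → 137.14 g/mol.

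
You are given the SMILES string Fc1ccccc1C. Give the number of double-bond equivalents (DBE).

4

Molecular formula: C7H7F.
DoU = (2C + 2 + N − H − X) / 2, where X is the halogen count and O/S are ignored.
    = (2·7 + 2 + 0 − 7 − 1) / 2 = 8 / 2 = 4.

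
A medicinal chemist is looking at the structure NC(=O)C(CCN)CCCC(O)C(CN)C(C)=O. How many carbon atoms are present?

12

Count every carbon token in the SMILES (each C, including those in ring-closure positions and inside branches).
Carbon count: 12.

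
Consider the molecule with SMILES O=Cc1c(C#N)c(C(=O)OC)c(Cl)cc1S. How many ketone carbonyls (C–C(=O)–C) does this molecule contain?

Scan the SMILES for the ketone motif — none present.
Groups that are present: 1 aldehyde, 1 ester, 1 nitrile, 1 thiol.

0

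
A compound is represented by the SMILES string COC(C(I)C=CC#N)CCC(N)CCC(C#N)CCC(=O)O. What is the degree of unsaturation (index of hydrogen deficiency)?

Molecular formula: C16H24IN3O3.
DoU = (2C + 2 + N − H − X) / 2, where X is the halogen count and O/S are ignored.
    = (2·16 + 2 + 3 − 24 − 1) / 2 = 12 / 2 = 6.

6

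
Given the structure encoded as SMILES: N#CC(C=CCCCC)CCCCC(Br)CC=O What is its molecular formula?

C15H24BrNO

Walk through each heavy atom and fill implicit hydrogens from standard valence (C 4, N 3, O 2, S 2, halogen 1):
  atom 1: N, bond orders sum to 3 (valence 3) → 0 H
  atom 2: C, bond orders sum to 4 (valence 4) → 0 H
  atom 3: C, bond orders sum to 3 (valence 4) → 1 H
  atom 4: C, bond orders sum to 3 (valence 4) → 1 H
  atom 5: C, bond orders sum to 3 (valence 4) → 1 H
  atom 6: C, bond orders sum to 2 (valence 4) → 2 H
  atom 7: C, bond orders sum to 2 (valence 4) → 2 H
  atom 8: C, bond orders sum to 2 (valence 4) → 2 H
  atom 9: C, bond orders sum to 1 (valence 4) → 3 H
  atom 10: C, bond orders sum to 2 (valence 4) → 2 H
  atom 11: C, bond orders sum to 2 (valence 4) → 2 H
  atom 12: C, bond orders sum to 2 (valence 4) → 2 H
  atom 13: C, bond orders sum to 2 (valence 4) → 2 H
  atom 14: C, bond orders sum to 3 (valence 4) → 1 H
  atom 15: Br (halogen, monovalent) → 0 H
  atom 16: C, bond orders sum to 2 (valence 4) → 2 H
  atom 17: C, bond orders sum to 3 (valence 4) → 1 H
  atom 18: O, bond orders sum to 2 (valence 2) → 0 H
Totals → C:15, H:24, Br:1, N:1, O:1.
In Hill order: C15H24BrNO.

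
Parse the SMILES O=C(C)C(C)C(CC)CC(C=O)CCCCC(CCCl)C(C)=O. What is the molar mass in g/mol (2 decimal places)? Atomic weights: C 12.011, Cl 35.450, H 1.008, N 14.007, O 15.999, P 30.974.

344.92 g/mol

First, the molecular formula is C19H33ClO3 (counting implicit H from valence).
  C: 19 × 12.011 = 228.209
  Cl: 1 × 35.450 = 35.450
  H: 33 × 1.008 = 33.264
  O: 3 × 15.999 = 47.997
Sum: 19×12.011 + 1×35.450 + 33×1.008 + 3×15.999 = 344.920 → 344.92 g/mol.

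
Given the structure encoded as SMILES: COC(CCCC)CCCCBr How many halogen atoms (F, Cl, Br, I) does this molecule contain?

Halogen atoms appear at heavy-atom position 12 (1×Br).
Other groups present: 1 ether.
Halogen count: 1.

1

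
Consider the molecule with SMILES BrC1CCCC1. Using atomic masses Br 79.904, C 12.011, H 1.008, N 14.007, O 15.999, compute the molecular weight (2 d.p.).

149.03 g/mol

First, the molecular formula is C5H9Br (counting implicit H from valence).
  Br: 1 × 79.904 = 79.904
  C: 5 × 12.011 = 60.055
  H: 9 × 1.008 = 9.072
Sum: 1×79.904 + 5×12.011 + 9×1.008 = 149.031 → 149.03 g/mol.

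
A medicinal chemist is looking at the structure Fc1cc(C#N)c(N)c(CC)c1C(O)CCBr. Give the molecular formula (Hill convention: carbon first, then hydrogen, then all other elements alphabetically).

Walk through each heavy atom and fill implicit hydrogens from standard valence (C 4, N 3, O 2, S 2, halogen 1); for lowercase aromatic atoms, an aromatic c carries 1 H when it has two neighbours and 0 H with three, and aromatic n carries 0 H:
  atom 1: F (halogen, monovalent) → 0 H
  atom 2: aromatic c, 3 neighbours → 0 H
  atom 3: aromatic c, 2 neighbours → 1 H
  atom 4: aromatic c, 3 neighbours → 0 H
  atom 5: C, bond orders sum to 4 (valence 4) → 0 H
  atom 6: N, bond orders sum to 3 (valence 3) → 0 H
  atom 7: aromatic c, 3 neighbours → 0 H
  atom 8: N, bond orders sum to 1 (valence 3) → 2 H
  atom 9: aromatic c, 3 neighbours → 0 H
  atom 10: C, bond orders sum to 2 (valence 4) → 2 H
  atom 11: C, bond orders sum to 1 (valence 4) → 3 H
  atom 12: aromatic c, 3 neighbours → 0 H
  atom 13: C, bond orders sum to 3 (valence 4) → 1 H
  atom 14: O, bond orders sum to 1 (valence 2) → 1 H
  atom 15: C, bond orders sum to 2 (valence 4) → 2 H
  atom 16: C, bond orders sum to 2 (valence 4) → 2 H
  atom 17: Br (halogen, monovalent) → 0 H
Totals → C:12, H:14, Br:1, F:1, N:2, O:1.
In Hill order: C12H14BrFN2O.

C12H14BrFN2O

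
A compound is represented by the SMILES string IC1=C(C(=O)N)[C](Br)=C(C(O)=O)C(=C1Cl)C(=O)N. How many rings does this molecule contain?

In SMILES, each pair of matching ring-closure digits denotes one ring-closing bond; the number of such bonds equals the number of independent rings.
Ring-closure bonds here: 1.

1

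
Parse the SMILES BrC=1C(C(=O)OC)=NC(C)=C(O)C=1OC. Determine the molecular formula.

C9H10BrNO4

Walk through each heavy atom and fill implicit hydrogens from standard valence (C 4, N 3, O 2, S 2, halogen 1):
  atom 1: Br (halogen, monovalent) → 0 H
  atom 2: C, bond orders sum to 4 (valence 4) → 0 H
  atom 3: C, bond orders sum to 4 (valence 4) → 0 H
  atom 4: C, bond orders sum to 4 (valence 4) → 0 H
  atom 5: O, bond orders sum to 2 (valence 2) → 0 H
  atom 6: O, bond orders sum to 2 (valence 2) → 0 H
  atom 7: C, bond orders sum to 1 (valence 4) → 3 H
  atom 8: N, bond orders sum to 3 (valence 3) → 0 H
  atom 9: C, bond orders sum to 4 (valence 4) → 0 H
  atom 10: C, bond orders sum to 1 (valence 4) → 3 H
  atom 11: C, bond orders sum to 4 (valence 4) → 0 H
  atom 12: O, bond orders sum to 1 (valence 2) → 1 H
  atom 13: C, bond orders sum to 4 (valence 4) → 0 H
  atom 14: O, bond orders sum to 2 (valence 2) → 0 H
  atom 15: C, bond orders sum to 1 (valence 4) → 3 H
Totals → C:9, H:10, Br:1, N:1, O:4.
In Hill order: C9H10BrNO4.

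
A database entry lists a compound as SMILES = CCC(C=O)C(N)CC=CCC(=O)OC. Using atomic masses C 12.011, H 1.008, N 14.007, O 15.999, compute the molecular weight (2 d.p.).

213.28 g/mol

First, the molecular formula is C11H19NO3 (counting implicit H from valence).
  C: 11 × 12.011 = 132.121
  H: 19 × 1.008 = 19.152
  N: 1 × 14.007 = 14.007
  O: 3 × 15.999 = 47.997
Sum: 11×12.011 + 19×1.008 + 1×14.007 + 3×15.999 = 213.277 → 213.28 g/mol.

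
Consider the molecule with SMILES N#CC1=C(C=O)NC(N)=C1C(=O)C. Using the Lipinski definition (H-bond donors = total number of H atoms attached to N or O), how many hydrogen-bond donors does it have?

Donors: find every N or O and count the H atoms it carries.
  atom 1 (N): bond orders sum to 3 → 0 H
  atom 6 (O): bond orders sum to 2 → 0 H
  atom 7 (N): bond orders sum to 2 → 1 H
  atom 9 (N): bond orders sum to 1 → 2 H
  atom 12 (O): bond orders sum to 2 → 0 H
Lipinski HBD = 3.

3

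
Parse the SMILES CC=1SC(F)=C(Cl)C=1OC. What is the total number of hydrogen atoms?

Walk through each heavy atom and fill implicit hydrogens from standard valence (C 4, N 3, O 2, S 2, halogen 1):
  atom 1: C, bond orders sum to 1 (valence 4) → 3 H
  atom 2: C, bond orders sum to 4 (valence 4) → 0 H
  atom 3: S, bond orders sum to 2 (valence 2) → 0 H
  atom 4: C, bond orders sum to 4 (valence 4) → 0 H
  atom 5: F (halogen, monovalent) → 0 H
  atom 6: C, bond orders sum to 4 (valence 4) → 0 H
  atom 7: Cl (halogen, monovalent) → 0 H
  atom 8: C, bond orders sum to 4 (valence 4) → 0 H
  atom 9: O, bond orders sum to 2 (valence 2) → 0 H
  atom 10: C, bond orders sum to 1 (valence 4) → 3 H
Total hydrogens: 6.

6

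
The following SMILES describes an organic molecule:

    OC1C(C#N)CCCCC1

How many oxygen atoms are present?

Scan the SMILES for O atoms (remember two-letter symbols like Cl and Br are single atoms).
Oxygen count: 1.

1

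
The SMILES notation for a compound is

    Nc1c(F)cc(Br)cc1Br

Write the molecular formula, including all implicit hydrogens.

C6H4Br2FN

Walk through each heavy atom and fill implicit hydrogens from standard valence (C 4, N 3, O 2, S 2, halogen 1); for lowercase aromatic atoms, an aromatic c carries 1 H when it has two neighbours and 0 H with three, and aromatic n carries 0 H:
  atom 1: N, bond orders sum to 1 (valence 3) → 2 H
  atom 2: aromatic c, 3 neighbours → 0 H
  atom 3: aromatic c, 3 neighbours → 0 H
  atom 4: F (halogen, monovalent) → 0 H
  atom 5: aromatic c, 2 neighbours → 1 H
  atom 6: aromatic c, 3 neighbours → 0 H
  atom 7: Br (halogen, monovalent) → 0 H
  atom 8: aromatic c, 2 neighbours → 1 H
  atom 9: aromatic c, 3 neighbours → 0 H
  atom 10: Br (halogen, monovalent) → 0 H
Totals → C:6, H:4, Br:2, F:1, N:1.
In Hill order: C6H4Br2FN.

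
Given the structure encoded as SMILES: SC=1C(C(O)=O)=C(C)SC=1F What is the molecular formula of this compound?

C6H5FO2S2

Walk through each heavy atom and fill implicit hydrogens from standard valence (C 4, N 3, O 2, S 2, halogen 1):
  atom 1: S, bond orders sum to 1 (valence 2) → 1 H
  atom 2: C, bond orders sum to 4 (valence 4) → 0 H
  atom 3: C, bond orders sum to 4 (valence 4) → 0 H
  atom 4: C, bond orders sum to 4 (valence 4) → 0 H
  atom 5: O, bond orders sum to 1 (valence 2) → 1 H
  atom 6: O, bond orders sum to 2 (valence 2) → 0 H
  atom 7: C, bond orders sum to 4 (valence 4) → 0 H
  atom 8: C, bond orders sum to 1 (valence 4) → 3 H
  atom 9: S, bond orders sum to 2 (valence 2) → 0 H
  atom 10: C, bond orders sum to 4 (valence 4) → 0 H
  atom 11: F (halogen, monovalent) → 0 H
Totals → C:6, H:5, F:1, O:2, S:2.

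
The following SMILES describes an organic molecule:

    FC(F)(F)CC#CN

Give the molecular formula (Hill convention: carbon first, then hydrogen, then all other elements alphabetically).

C4H4F3N

Walk through each heavy atom and fill implicit hydrogens from standard valence (C 4, N 3, O 2, S 2, halogen 1):
  atom 1: F (halogen, monovalent) → 0 H
  atom 2: C, bond orders sum to 4 (valence 4) → 0 H
  atom 3: F (halogen, monovalent) → 0 H
  atom 4: F (halogen, monovalent) → 0 H
  atom 5: C, bond orders sum to 2 (valence 4) → 2 H
  atom 6: C, bond orders sum to 4 (valence 4) → 0 H
  atom 7: C, bond orders sum to 4 (valence 4) → 0 H
  atom 8: N, bond orders sum to 1 (valence 3) → 2 H
Totals → C:4, H:4, F:3, N:1.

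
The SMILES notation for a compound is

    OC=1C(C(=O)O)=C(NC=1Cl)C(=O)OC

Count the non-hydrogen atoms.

14

Every atom symbol written in the SMILES (organic subset) is one heavy atom; implicit H are not written.
Heavy atoms by element → C:7, Cl:1, N:1, O:5.
Total: 14.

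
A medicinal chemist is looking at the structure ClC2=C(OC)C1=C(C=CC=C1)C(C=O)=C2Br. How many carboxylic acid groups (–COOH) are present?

Scan the SMILES for the carboxylic acid motif — none present.
Groups that are present: 1 aldehyde, 1 ether.

0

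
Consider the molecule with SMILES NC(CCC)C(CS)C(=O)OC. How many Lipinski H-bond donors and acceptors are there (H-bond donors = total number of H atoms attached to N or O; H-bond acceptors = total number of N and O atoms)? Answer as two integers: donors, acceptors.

Donors: find every N or O and count the H atoms it carries.
  atom 1 (N): bond orders sum to 1 → 2 H
  atom 10 (O): bond orders sum to 2 → 0 H
  atom 11 (O): bond orders sum to 2 → 0 H
Lipinski HBD = 2.
Acceptors: N atoms = 1, O atoms = 2 → HBA = 3.

2, 3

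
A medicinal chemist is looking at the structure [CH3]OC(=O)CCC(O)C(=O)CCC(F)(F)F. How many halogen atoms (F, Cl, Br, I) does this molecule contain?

3

Halogen atoms appear at heavy-atom positions 14, 15, 16 (3×F).
Other groups present: 1 ester, 1 hydroxyl, 1 ketone.
Halogen count: 3.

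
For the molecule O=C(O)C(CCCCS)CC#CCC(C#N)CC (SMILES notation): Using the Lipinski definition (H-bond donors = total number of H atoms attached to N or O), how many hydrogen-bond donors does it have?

1

Donors: find every N or O and count the H atoms it carries.
  atom 1 (O): bond orders sum to 2 → 0 H
  atom 3 (O): bond orders sum to 1 → 1 H
  atom 16 (N): bond orders sum to 3 → 0 H
Lipinski HBD = 1.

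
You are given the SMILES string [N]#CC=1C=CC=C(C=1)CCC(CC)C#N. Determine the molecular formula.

C13H14N2

Walk through each heavy atom and fill implicit hydrogens from standard valence (C 4, N 3, O 2, S 2, halogen 1):
  atom 1: N with explicit H count 0
  atom 2: C, bond orders sum to 4 (valence 4) → 0 H
  atom 3: C, bond orders sum to 4 (valence 4) → 0 H
  atom 4: C, bond orders sum to 3 (valence 4) → 1 H
  atom 5: C, bond orders sum to 3 (valence 4) → 1 H
  atom 6: C, bond orders sum to 3 (valence 4) → 1 H
  atom 7: C, bond orders sum to 4 (valence 4) → 0 H
  atom 8: C, bond orders sum to 3 (valence 4) → 1 H
  atom 9: C, bond orders sum to 2 (valence 4) → 2 H
  atom 10: C, bond orders sum to 2 (valence 4) → 2 H
  atom 11: C, bond orders sum to 3 (valence 4) → 1 H
  atom 12: C, bond orders sum to 2 (valence 4) → 2 H
  atom 13: C, bond orders sum to 1 (valence 4) → 3 H
  atom 14: C, bond orders sum to 4 (valence 4) → 0 H
  atom 15: N, bond orders sum to 3 (valence 3) → 0 H
Totals → C:13, H:14, N:2.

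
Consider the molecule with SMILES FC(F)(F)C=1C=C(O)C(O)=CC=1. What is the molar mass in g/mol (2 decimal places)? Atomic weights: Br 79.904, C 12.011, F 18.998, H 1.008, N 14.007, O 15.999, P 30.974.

178.11 g/mol

First, the molecular formula is C7H5F3O2 (counting implicit H from valence).
  C: 7 × 12.011 = 84.077
  F: 3 × 18.998 = 56.994
  H: 5 × 1.008 = 5.040
  O: 2 × 15.999 = 31.998
Sum: 7×12.011 + 3×18.998 + 5×1.008 + 2×15.999 = 178.109 → 178.11 g/mol.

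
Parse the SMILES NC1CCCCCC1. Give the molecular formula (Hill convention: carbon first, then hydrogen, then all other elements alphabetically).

C7H15N

Walk through each heavy atom and fill implicit hydrogens from standard valence (C 4, N 3, O 2, S 2, halogen 1):
  atom 1: N, bond orders sum to 1 (valence 3) → 2 H
  atom 2: C, bond orders sum to 3 (valence 4) → 1 H
  atom 3: C, bond orders sum to 2 (valence 4) → 2 H
  atom 4: C, bond orders sum to 2 (valence 4) → 2 H
  atom 5: C, bond orders sum to 2 (valence 4) → 2 H
  atom 6: C, bond orders sum to 2 (valence 4) → 2 H
  atom 7: C, bond orders sum to 2 (valence 4) → 2 H
  atom 8: C, bond orders sum to 2 (valence 4) → 2 H
Totals → C:7, H:15, N:1.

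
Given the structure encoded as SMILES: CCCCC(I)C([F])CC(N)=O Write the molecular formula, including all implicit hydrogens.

C8H15FINO

Walk through each heavy atom and fill implicit hydrogens from standard valence (C 4, N 3, O 2, S 2, halogen 1):
  atom 1: C, bond orders sum to 1 (valence 4) → 3 H
  atom 2: C, bond orders sum to 2 (valence 4) → 2 H
  atom 3: C, bond orders sum to 2 (valence 4) → 2 H
  atom 4: C, bond orders sum to 2 (valence 4) → 2 H
  atom 5: C, bond orders sum to 3 (valence 4) → 1 H
  atom 6: I (halogen, monovalent) → 0 H
  atom 7: C, bond orders sum to 3 (valence 4) → 1 H
  atom 8: F with explicit H count 0
  atom 9: C, bond orders sum to 2 (valence 4) → 2 H
  atom 10: C, bond orders sum to 4 (valence 4) → 0 H
  atom 11: N, bond orders sum to 1 (valence 3) → 2 H
  atom 12: O, bond orders sum to 2 (valence 2) → 0 H
Totals → C:8, H:15, F:1, I:1, N:1, O:1.
In Hill order: C8H15FINO.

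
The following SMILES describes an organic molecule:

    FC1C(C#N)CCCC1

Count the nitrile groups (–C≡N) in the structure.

1

The nitrile motif appears at heavy-atom position 4 in the SMILES.
Nitrile count: 1.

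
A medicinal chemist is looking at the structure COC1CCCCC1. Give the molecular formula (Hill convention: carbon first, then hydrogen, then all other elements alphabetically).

C7H14O

Walk through each heavy atom and fill implicit hydrogens from standard valence (C 4, N 3, O 2, S 2, halogen 1):
  atom 1: C, bond orders sum to 1 (valence 4) → 3 H
  atom 2: O, bond orders sum to 2 (valence 2) → 0 H
  atom 3: C, bond orders sum to 3 (valence 4) → 1 H
  atom 4: C, bond orders sum to 2 (valence 4) → 2 H
  atom 5: C, bond orders sum to 2 (valence 4) → 2 H
  atom 6: C, bond orders sum to 2 (valence 4) → 2 H
  atom 7: C, bond orders sum to 2 (valence 4) → 2 H
  atom 8: C, bond orders sum to 2 (valence 4) → 2 H
Totals → C:7, H:14, O:1.
In Hill order: C7H14O.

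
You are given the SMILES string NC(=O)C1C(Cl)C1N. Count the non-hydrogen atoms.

Every atom symbol written in the SMILES (organic subset) is one heavy atom; implicit H are not written.
Heavy atoms by element → C:4, Cl:1, N:2, O:1.
Total: 8.

8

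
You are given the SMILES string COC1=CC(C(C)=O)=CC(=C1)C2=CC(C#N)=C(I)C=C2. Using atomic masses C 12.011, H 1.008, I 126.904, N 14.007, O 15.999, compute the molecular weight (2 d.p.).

377.18 g/mol

First, the molecular formula is C16H12INO2 (counting implicit H from valence).
  C: 16 × 12.011 = 192.176
  H: 12 × 1.008 = 12.096
  I: 1 × 126.904 = 126.904
  N: 1 × 14.007 = 14.007
  O: 2 × 15.999 = 31.998
Sum: 16×12.011 + 12×1.008 + 1×126.904 + 1×14.007 + 2×15.999 = 377.181 → 377.18 g/mol.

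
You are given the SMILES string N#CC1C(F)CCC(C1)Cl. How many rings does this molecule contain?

In SMILES, each pair of matching ring-closure digits denotes one ring-closing bond; the number of such bonds equals the number of independent rings.
Ring-closure bonds here: 1.

1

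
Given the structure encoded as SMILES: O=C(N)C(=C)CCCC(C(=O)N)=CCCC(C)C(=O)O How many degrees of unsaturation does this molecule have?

5

Degree of unsaturation = (number of rings) + (number of π bonds).
Ring closures in the SMILES: 0.
π bonds: 5 double bonds (each 1 DoU) → 5 DoU from unsaturation.
Total DoU = 0 + 5 = 5.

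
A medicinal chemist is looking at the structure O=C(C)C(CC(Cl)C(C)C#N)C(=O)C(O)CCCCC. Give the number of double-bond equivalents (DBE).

Degree of unsaturation = (number of rings) + (number of π bonds).
Ring closures in the SMILES: 0.
π bonds: 2 double bonds (each 1 DoU), 1 triple bond (each 2 DoU) → 4 DoU from unsaturation.
Total DoU = 0 + 4 = 4.

4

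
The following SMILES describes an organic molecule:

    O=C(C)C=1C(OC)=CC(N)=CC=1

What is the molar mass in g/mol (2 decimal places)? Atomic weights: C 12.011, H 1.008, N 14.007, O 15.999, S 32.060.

First, the molecular formula is C9H11NO2 (counting implicit H from valence).
  C: 9 × 12.011 = 108.099
  H: 11 × 1.008 = 11.088
  N: 1 × 14.007 = 14.007
  O: 2 × 15.999 = 31.998
Sum: 9×12.011 + 11×1.008 + 1×14.007 + 2×15.999 = 165.192 → 165.19 g/mol.

165.19 g/mol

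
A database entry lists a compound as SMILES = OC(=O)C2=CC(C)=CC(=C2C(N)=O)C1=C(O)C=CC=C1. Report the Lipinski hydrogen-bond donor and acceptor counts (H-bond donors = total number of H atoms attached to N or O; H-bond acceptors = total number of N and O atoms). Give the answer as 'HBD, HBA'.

4, 5

Donors: find every N or O and count the H atoms it carries.
  atom 1 (O): bond orders sum to 1 → 1 H
  atom 3 (O): bond orders sum to 2 → 0 H
  atom 12 (N): bond orders sum to 1 → 2 H
  atom 13 (O): bond orders sum to 2 → 0 H
  atom 16 (O): bond orders sum to 1 → 1 H
Lipinski HBD = 4.
Acceptors: N atoms = 1, O atoms = 4 → HBA = 5.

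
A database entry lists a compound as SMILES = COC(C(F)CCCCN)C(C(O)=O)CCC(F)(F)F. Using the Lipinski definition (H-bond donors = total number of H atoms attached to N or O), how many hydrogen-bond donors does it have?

Donors: find every N or O and count the H atoms it carries.
  atom 2 (O): bond orders sum to 2 → 0 H
  atom 10 (N): bond orders sum to 1 → 2 H
  atom 13 (O): bond orders sum to 1 → 1 H
  atom 14 (O): bond orders sum to 2 → 0 H
Lipinski HBD = 3.

3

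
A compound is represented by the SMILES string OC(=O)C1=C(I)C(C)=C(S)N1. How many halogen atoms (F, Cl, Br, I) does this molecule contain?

1

Halogen atoms appear at heavy-atom position 6 (1×I).
Other groups present: 1 carboxylic acid, 1 thiol.
Halogen count: 1.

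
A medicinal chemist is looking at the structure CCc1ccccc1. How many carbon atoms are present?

8

Count every carbon token in the SMILES (each C, including those in ring-closure positions and inside branches).
Carbon count: 8.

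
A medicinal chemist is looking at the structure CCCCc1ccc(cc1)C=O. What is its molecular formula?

Walk through each heavy atom and fill implicit hydrogens from standard valence (C 4, N 3, O 2, S 2, halogen 1); for lowercase aromatic atoms, an aromatic c carries 1 H when it has two neighbours and 0 H with three, and aromatic n carries 0 H:
  atom 1: C, bond orders sum to 1 (valence 4) → 3 H
  atom 2: C, bond orders sum to 2 (valence 4) → 2 H
  atom 3: C, bond orders sum to 2 (valence 4) → 2 H
  atom 4: C, bond orders sum to 2 (valence 4) → 2 H
  atom 5: aromatic c, 3 neighbours → 0 H
  atom 6: aromatic c, 2 neighbours → 1 H
  atom 7: aromatic c, 2 neighbours → 1 H
  atom 8: aromatic c, 3 neighbours → 0 H
  atom 9: aromatic c, 2 neighbours → 1 H
  atom 10: aromatic c, 2 neighbours → 1 H
  atom 11: C, bond orders sum to 3 (valence 4) → 1 H
  atom 12: O, bond orders sum to 2 (valence 2) → 0 H
Totals → C:11, H:14, O:1.

C11H14O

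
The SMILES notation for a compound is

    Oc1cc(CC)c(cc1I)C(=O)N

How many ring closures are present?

In SMILES, each pair of matching ring-closure digits denotes one ring-closing bond; the number of such bonds equals the number of independent rings.
Ring-closure bonds here: 1.

1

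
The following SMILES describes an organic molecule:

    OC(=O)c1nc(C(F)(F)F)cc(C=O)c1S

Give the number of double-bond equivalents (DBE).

6

Molecular formula: C8H4F3NO3S.
DoU = (2C + 2 + N − H − X) / 2, where X is the halogen count and O/S are ignored.
    = (2·8 + 2 + 1 − 4 − 3) / 2 = 12 / 2 = 6.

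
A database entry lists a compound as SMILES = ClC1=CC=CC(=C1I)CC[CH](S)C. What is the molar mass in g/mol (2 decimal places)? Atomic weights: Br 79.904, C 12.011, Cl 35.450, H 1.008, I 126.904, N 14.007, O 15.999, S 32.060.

326.62 g/mol

First, the molecular formula is C10H12ClIS (counting implicit H from valence).
  C: 10 × 12.011 = 120.110
  Cl: 1 × 35.450 = 35.450
  H: 12 × 1.008 = 12.096
  I: 1 × 126.904 = 126.904
  S: 1 × 32.060 = 32.060
Sum: 10×12.011 + 1×35.450 + 12×1.008 + 1×126.904 + 1×32.060 = 326.620 → 326.62 g/mol.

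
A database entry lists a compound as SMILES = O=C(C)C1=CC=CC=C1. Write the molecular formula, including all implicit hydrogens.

Walk through each heavy atom and fill implicit hydrogens from standard valence (C 4, N 3, O 2, S 2, halogen 1):
  atom 1: O, bond orders sum to 2 (valence 2) → 0 H
  atom 2: C, bond orders sum to 4 (valence 4) → 0 H
  atom 3: C, bond orders sum to 1 (valence 4) → 3 H
  atom 4: C, bond orders sum to 4 (valence 4) → 0 H
  atom 5: C, bond orders sum to 3 (valence 4) → 1 H
  atom 6: C, bond orders sum to 3 (valence 4) → 1 H
  atom 7: C, bond orders sum to 3 (valence 4) → 1 H
  atom 8: C, bond orders sum to 3 (valence 4) → 1 H
  atom 9: C, bond orders sum to 3 (valence 4) → 1 H
Totals → C:8, H:8, O:1.

C8H8O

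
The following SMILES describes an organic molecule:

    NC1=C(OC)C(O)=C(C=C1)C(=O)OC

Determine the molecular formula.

Walk through each heavy atom and fill implicit hydrogens from standard valence (C 4, N 3, O 2, S 2, halogen 1):
  atom 1: N, bond orders sum to 1 (valence 3) → 2 H
  atom 2: C, bond orders sum to 4 (valence 4) → 0 H
  atom 3: C, bond orders sum to 4 (valence 4) → 0 H
  atom 4: O, bond orders sum to 2 (valence 2) → 0 H
  atom 5: C, bond orders sum to 1 (valence 4) → 3 H
  atom 6: C, bond orders sum to 4 (valence 4) → 0 H
  atom 7: O, bond orders sum to 1 (valence 2) → 1 H
  atom 8: C, bond orders sum to 4 (valence 4) → 0 H
  atom 9: C, bond orders sum to 3 (valence 4) → 1 H
  atom 10: C, bond orders sum to 3 (valence 4) → 1 H
  atom 11: C, bond orders sum to 4 (valence 4) → 0 H
  atom 12: O, bond orders sum to 2 (valence 2) → 0 H
  atom 13: O, bond orders sum to 2 (valence 2) → 0 H
  atom 14: C, bond orders sum to 1 (valence 4) → 3 H
Totals → C:9, H:11, N:1, O:4.
In Hill order: C9H11NO4.

C9H11NO4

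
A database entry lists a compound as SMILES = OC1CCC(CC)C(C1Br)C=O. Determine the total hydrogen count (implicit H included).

15

Walk through each heavy atom and fill implicit hydrogens from standard valence (C 4, N 3, O 2, S 2, halogen 1):
  atom 1: O, bond orders sum to 1 (valence 2) → 1 H
  atom 2: C, bond orders sum to 3 (valence 4) → 1 H
  atom 3: C, bond orders sum to 2 (valence 4) → 2 H
  atom 4: C, bond orders sum to 2 (valence 4) → 2 H
  atom 5: C, bond orders sum to 3 (valence 4) → 1 H
  atom 6: C, bond orders sum to 2 (valence 4) → 2 H
  atom 7: C, bond orders sum to 1 (valence 4) → 3 H
  atom 8: C, bond orders sum to 3 (valence 4) → 1 H
  atom 9: C, bond orders sum to 3 (valence 4) → 1 H
  atom 10: Br (halogen, monovalent) → 0 H
  atom 11: C, bond orders sum to 3 (valence 4) → 1 H
  atom 12: O, bond orders sum to 2 (valence 2) → 0 H
Total hydrogens: 15.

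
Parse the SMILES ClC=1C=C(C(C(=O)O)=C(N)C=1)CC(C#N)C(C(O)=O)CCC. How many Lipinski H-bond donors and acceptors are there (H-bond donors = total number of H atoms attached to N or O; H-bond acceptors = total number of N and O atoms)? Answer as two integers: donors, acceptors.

4, 6

Donors: find every N or O and count the H atoms it carries.
  atom 7 (O): bond orders sum to 2 → 0 H
  atom 8 (O): bond orders sum to 1 → 1 H
  atom 10 (N): bond orders sum to 1 → 2 H
  atom 15 (N): bond orders sum to 3 → 0 H
  atom 18 (O): bond orders sum to 1 → 1 H
  atom 19 (O): bond orders sum to 2 → 0 H
Lipinski HBD = 4.
Acceptors: N atoms = 2, O atoms = 4 → HBA = 6.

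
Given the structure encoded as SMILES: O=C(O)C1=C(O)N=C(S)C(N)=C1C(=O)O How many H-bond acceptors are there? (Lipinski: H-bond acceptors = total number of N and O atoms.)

7

N atoms: 2; O atoms: 5.
Lipinski HBA = 2 + 5 = 7.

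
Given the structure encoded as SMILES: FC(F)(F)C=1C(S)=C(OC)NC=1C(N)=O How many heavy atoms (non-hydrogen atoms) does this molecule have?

15

Every atom symbol written in the SMILES (organic subset) is one heavy atom; implicit H are not written.
Heavy atoms by element → C:7, F:3, N:2, O:2, S:1.
Total: 15.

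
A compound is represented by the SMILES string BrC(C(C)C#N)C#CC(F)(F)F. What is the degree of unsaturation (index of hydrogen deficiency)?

4

Molecular formula: C7H5BrF3N.
DoU = (2C + 2 + N − H − X) / 2, where X is the halogen count and O/S are ignored.
    = (2·7 + 2 + 1 − 5 − 4) / 2 = 8 / 2 = 4.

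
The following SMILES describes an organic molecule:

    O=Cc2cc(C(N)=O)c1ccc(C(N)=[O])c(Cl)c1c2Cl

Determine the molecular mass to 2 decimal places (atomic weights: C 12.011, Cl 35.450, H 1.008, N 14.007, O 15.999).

First, the molecular formula is C13H8Cl2N2O3 (counting implicit H from valence).
  C: 13 × 12.011 = 156.143
  Cl: 2 × 35.450 = 70.900
  H: 8 × 1.008 = 8.064
  N: 2 × 14.007 = 28.014
  O: 3 × 15.999 = 47.997
Sum: 13×12.011 + 2×35.450 + 8×1.008 + 2×14.007 + 3×15.999 = 311.118 → 311.12 g/mol.

311.12 g/mol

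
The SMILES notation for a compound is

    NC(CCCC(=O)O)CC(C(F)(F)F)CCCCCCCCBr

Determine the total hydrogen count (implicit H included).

Walk through each heavy atom and fill implicit hydrogens from standard valence (C 4, N 3, O 2, S 2, halogen 1):
  atom 1: N, bond orders sum to 1 (valence 3) → 2 H
  atom 2: C, bond orders sum to 3 (valence 4) → 1 H
  atom 3: C, bond orders sum to 2 (valence 4) → 2 H
  atom 4: C, bond orders sum to 2 (valence 4) → 2 H
  atom 5: C, bond orders sum to 2 (valence 4) → 2 H
  atom 6: C, bond orders sum to 4 (valence 4) → 0 H
  atom 7: O, bond orders sum to 2 (valence 2) → 0 H
  atom 8: O, bond orders sum to 1 (valence 2) → 1 H
  atom 9: C, bond orders sum to 2 (valence 4) → 2 H
  atom 10: C, bond orders sum to 3 (valence 4) → 1 H
  atom 11: C, bond orders sum to 4 (valence 4) → 0 H
  atom 12: F (halogen, monovalent) → 0 H
  atom 13: F (halogen, monovalent) → 0 H
  atom 14: F (halogen, monovalent) → 0 H
  atom 15: C, bond orders sum to 2 (valence 4) → 2 H
  atom 16: C, bond orders sum to 2 (valence 4) → 2 H
  atom 17: C, bond orders sum to 2 (valence 4) → 2 H
  atom 18: C, bond orders sum to 2 (valence 4) → 2 H
  atom 19: C, bond orders sum to 2 (valence 4) → 2 H
  atom 20: C, bond orders sum to 2 (valence 4) → 2 H
  atom 21: C, bond orders sum to 2 (valence 4) → 2 H
  atom 22: C, bond orders sum to 2 (valence 4) → 2 H
  atom 23: Br (halogen, monovalent) → 0 H
Total hydrogens: 29.

29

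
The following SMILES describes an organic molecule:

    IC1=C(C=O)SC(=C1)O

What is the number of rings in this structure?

1

In SMILES, each pair of matching ring-closure digits denotes one ring-closing bond; the number of such bonds equals the number of independent rings.
Ring-closure bonds here: 1.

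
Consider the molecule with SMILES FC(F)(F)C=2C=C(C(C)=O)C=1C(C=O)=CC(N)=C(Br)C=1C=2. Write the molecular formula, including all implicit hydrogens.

Walk through each heavy atom and fill implicit hydrogens from standard valence (C 4, N 3, O 2, S 2, halogen 1):
  atom 1: F (halogen, monovalent) → 0 H
  atom 2: C, bond orders sum to 4 (valence 4) → 0 H
  atom 3: F (halogen, monovalent) → 0 H
  atom 4: F (halogen, monovalent) → 0 H
  atom 5: C, bond orders sum to 4 (valence 4) → 0 H
  atom 6: C, bond orders sum to 3 (valence 4) → 1 H
  atom 7: C, bond orders sum to 4 (valence 4) → 0 H
  atom 8: C, bond orders sum to 4 (valence 4) → 0 H
  atom 9: C, bond orders sum to 1 (valence 4) → 3 H
  atom 10: O, bond orders sum to 2 (valence 2) → 0 H
  atom 11: C, bond orders sum to 4 (valence 4) → 0 H
  atom 12: C, bond orders sum to 4 (valence 4) → 0 H
  atom 13: C, bond orders sum to 3 (valence 4) → 1 H
  atom 14: O, bond orders sum to 2 (valence 2) → 0 H
  atom 15: C, bond orders sum to 3 (valence 4) → 1 H
  atom 16: C, bond orders sum to 4 (valence 4) → 0 H
  atom 17: N, bond orders sum to 1 (valence 3) → 2 H
  atom 18: C, bond orders sum to 4 (valence 4) → 0 H
  atom 19: Br (halogen, monovalent) → 0 H
  atom 20: C, bond orders sum to 4 (valence 4) → 0 H
  atom 21: C, bond orders sum to 3 (valence 4) → 1 H
Totals → C:14, H:9, Br:1, F:3, N:1, O:2.
In Hill order: C14H9BrF3NO2.

C14H9BrF3NO2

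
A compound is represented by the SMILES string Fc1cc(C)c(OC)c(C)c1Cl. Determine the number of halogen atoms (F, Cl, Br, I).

Halogen atoms appear at heavy-atom positions 1, 12 (1×Cl, 1×F).
Other groups present: 1 ether.
Halogen count: 2.

2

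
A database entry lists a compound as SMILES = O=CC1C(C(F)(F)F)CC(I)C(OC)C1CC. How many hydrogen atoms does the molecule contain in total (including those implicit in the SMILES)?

16

Walk through each heavy atom and fill implicit hydrogens from standard valence (C 4, N 3, O 2, S 2, halogen 1):
  atom 1: O, bond orders sum to 2 (valence 2) → 0 H
  atom 2: C, bond orders sum to 3 (valence 4) → 1 H
  atom 3: C, bond orders sum to 3 (valence 4) → 1 H
  atom 4: C, bond orders sum to 3 (valence 4) → 1 H
  atom 5: C, bond orders sum to 4 (valence 4) → 0 H
  atom 6: F (halogen, monovalent) → 0 H
  atom 7: F (halogen, monovalent) → 0 H
  atom 8: F (halogen, monovalent) → 0 H
  atom 9: C, bond orders sum to 2 (valence 4) → 2 H
  atom 10: C, bond orders sum to 3 (valence 4) → 1 H
  atom 11: I (halogen, monovalent) → 0 H
  atom 12: C, bond orders sum to 3 (valence 4) → 1 H
  atom 13: O, bond orders sum to 2 (valence 2) → 0 H
  atom 14: C, bond orders sum to 1 (valence 4) → 3 H
  atom 15: C, bond orders sum to 3 (valence 4) → 1 H
  atom 16: C, bond orders sum to 2 (valence 4) → 2 H
  atom 17: C, bond orders sum to 1 (valence 4) → 3 H
Total hydrogens: 16.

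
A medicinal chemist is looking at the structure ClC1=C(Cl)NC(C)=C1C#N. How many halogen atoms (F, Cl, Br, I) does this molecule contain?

Halogen atoms appear at heavy-atom positions 1, 4 (2×Cl).
Other groups present: 1 nitrile.
Halogen count: 2.

2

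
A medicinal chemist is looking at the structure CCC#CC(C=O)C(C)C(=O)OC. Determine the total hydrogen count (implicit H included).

14

Walk through each heavy atom and fill implicit hydrogens from standard valence (C 4, N 3, O 2, S 2, halogen 1):
  atom 1: C, bond orders sum to 1 (valence 4) → 3 H
  atom 2: C, bond orders sum to 2 (valence 4) → 2 H
  atom 3: C, bond orders sum to 4 (valence 4) → 0 H
  atom 4: C, bond orders sum to 4 (valence 4) → 0 H
  atom 5: C, bond orders sum to 3 (valence 4) → 1 H
  atom 6: C, bond orders sum to 3 (valence 4) → 1 H
  atom 7: O, bond orders sum to 2 (valence 2) → 0 H
  atom 8: C, bond orders sum to 3 (valence 4) → 1 H
  atom 9: C, bond orders sum to 1 (valence 4) → 3 H
  atom 10: C, bond orders sum to 4 (valence 4) → 0 H
  atom 11: O, bond orders sum to 2 (valence 2) → 0 H
  atom 12: O, bond orders sum to 2 (valence 2) → 0 H
  atom 13: C, bond orders sum to 1 (valence 4) → 3 H
Total hydrogens: 14.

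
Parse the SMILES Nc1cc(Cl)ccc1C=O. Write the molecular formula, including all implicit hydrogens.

Walk through each heavy atom and fill implicit hydrogens from standard valence (C 4, N 3, O 2, S 2, halogen 1); for lowercase aromatic atoms, an aromatic c carries 1 H when it has two neighbours and 0 H with three, and aromatic n carries 0 H:
  atom 1: N, bond orders sum to 1 (valence 3) → 2 H
  atom 2: aromatic c, 3 neighbours → 0 H
  atom 3: aromatic c, 2 neighbours → 1 H
  atom 4: aromatic c, 3 neighbours → 0 H
  atom 5: Cl (halogen, monovalent) → 0 H
  atom 6: aromatic c, 2 neighbours → 1 H
  atom 7: aromatic c, 2 neighbours → 1 H
  atom 8: aromatic c, 3 neighbours → 0 H
  atom 9: C, bond orders sum to 3 (valence 4) → 1 H
  atom 10: O, bond orders sum to 2 (valence 2) → 0 H
Totals → C:7, H:6, Cl:1, N:1, O:1.

C7H6ClNO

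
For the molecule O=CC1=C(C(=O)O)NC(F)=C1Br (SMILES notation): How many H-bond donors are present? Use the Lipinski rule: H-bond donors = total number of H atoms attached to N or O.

2

Donors: find every N or O and count the H atoms it carries.
  atom 1 (O): bond orders sum to 2 → 0 H
  atom 6 (O): bond orders sum to 2 → 0 H
  atom 7 (O): bond orders sum to 1 → 1 H
  atom 8 (N): bond orders sum to 2 → 1 H
Lipinski HBD = 2.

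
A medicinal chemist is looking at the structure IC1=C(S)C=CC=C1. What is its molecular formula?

Walk through each heavy atom and fill implicit hydrogens from standard valence (C 4, N 3, O 2, S 2, halogen 1):
  atom 1: I (halogen, monovalent) → 0 H
  atom 2: C, bond orders sum to 4 (valence 4) → 0 H
  atom 3: C, bond orders sum to 4 (valence 4) → 0 H
  atom 4: S, bond orders sum to 1 (valence 2) → 1 H
  atom 5: C, bond orders sum to 3 (valence 4) → 1 H
  atom 6: C, bond orders sum to 3 (valence 4) → 1 H
  atom 7: C, bond orders sum to 3 (valence 4) → 1 H
  atom 8: C, bond orders sum to 3 (valence 4) → 1 H
Totals → C:6, H:5, I:1, S:1.

C6H5IS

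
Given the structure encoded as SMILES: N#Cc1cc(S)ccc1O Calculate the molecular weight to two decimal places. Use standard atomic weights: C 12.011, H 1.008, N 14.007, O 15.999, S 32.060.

151.18 g/mol

First, the molecular formula is C7H5NOS (counting implicit H from valence).
  C: 7 × 12.011 = 84.077
  H: 5 × 1.008 = 5.040
  N: 1 × 14.007 = 14.007
  O: 1 × 15.999 = 15.999
  S: 1 × 32.060 = 32.060
Sum: 7×12.011 + 5×1.008 + 1×14.007 + 1×15.999 + 1×32.060 = 151.183 → 151.18 g/mol.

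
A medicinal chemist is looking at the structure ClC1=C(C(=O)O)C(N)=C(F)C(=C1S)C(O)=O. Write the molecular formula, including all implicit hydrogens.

C8H5ClFNO4S

Walk through each heavy atom and fill implicit hydrogens from standard valence (C 4, N 3, O 2, S 2, halogen 1):
  atom 1: Cl (halogen, monovalent) → 0 H
  atom 2: C, bond orders sum to 4 (valence 4) → 0 H
  atom 3: C, bond orders sum to 4 (valence 4) → 0 H
  atom 4: C, bond orders sum to 4 (valence 4) → 0 H
  atom 5: O, bond orders sum to 2 (valence 2) → 0 H
  atom 6: O, bond orders sum to 1 (valence 2) → 1 H
  atom 7: C, bond orders sum to 4 (valence 4) → 0 H
  atom 8: N, bond orders sum to 1 (valence 3) → 2 H
  atom 9: C, bond orders sum to 4 (valence 4) → 0 H
  atom 10: F (halogen, monovalent) → 0 H
  atom 11: C, bond orders sum to 4 (valence 4) → 0 H
  atom 12: C, bond orders sum to 4 (valence 4) → 0 H
  atom 13: S, bond orders sum to 1 (valence 2) → 1 H
  atom 14: C, bond orders sum to 4 (valence 4) → 0 H
  atom 15: O, bond orders sum to 1 (valence 2) → 1 H
  atom 16: O, bond orders sum to 2 (valence 2) → 0 H
Totals → C:8, H:5, Cl:1, F:1, N:1, O:4, S:1.
In Hill order: C8H5ClFNO4S.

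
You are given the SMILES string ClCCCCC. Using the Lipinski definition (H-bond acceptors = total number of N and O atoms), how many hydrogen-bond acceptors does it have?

0

N atoms: 0; O atoms: 0.
Lipinski HBA = 0 + 0 = 0.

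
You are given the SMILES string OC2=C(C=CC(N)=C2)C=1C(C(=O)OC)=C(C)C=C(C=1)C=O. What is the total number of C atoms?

16

Count every carbon token in the SMILES (each C, including those in ring-closure positions and inside branches).
Carbon count: 16.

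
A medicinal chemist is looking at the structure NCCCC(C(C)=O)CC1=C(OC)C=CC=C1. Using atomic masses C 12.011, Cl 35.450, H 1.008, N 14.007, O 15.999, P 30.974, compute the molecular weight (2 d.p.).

235.33 g/mol

First, the molecular formula is C14H21NO2 (counting implicit H from valence).
  C: 14 × 12.011 = 168.154
  H: 21 × 1.008 = 21.168
  N: 1 × 14.007 = 14.007
  O: 2 × 15.999 = 31.998
Sum: 14×12.011 + 21×1.008 + 1×14.007 + 2×15.999 = 235.327 → 235.33 g/mol.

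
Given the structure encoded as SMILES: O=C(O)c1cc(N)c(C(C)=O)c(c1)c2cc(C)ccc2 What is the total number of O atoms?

Scan the SMILES for O atoms (remember two-letter symbols like Cl and Br are single atoms).
Oxygen count: 3.

3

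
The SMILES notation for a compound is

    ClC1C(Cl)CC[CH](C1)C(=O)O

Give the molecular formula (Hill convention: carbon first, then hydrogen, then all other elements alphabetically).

Walk through each heavy atom and fill implicit hydrogens from standard valence (C 4, N 3, O 2, S 2, halogen 1):
  atom 1: Cl (halogen, monovalent) → 0 H
  atom 2: C, bond orders sum to 3 (valence 4) → 1 H
  atom 3: C, bond orders sum to 3 (valence 4) → 1 H
  atom 4: Cl (halogen, monovalent) → 0 H
  atom 5: C, bond orders sum to 2 (valence 4) → 2 H
  atom 6: C, bond orders sum to 2 (valence 4) → 2 H
  atom 7: C with explicit H count 1
  atom 8: C, bond orders sum to 2 (valence 4) → 2 H
  atom 9: C, bond orders sum to 4 (valence 4) → 0 H
  atom 10: O, bond orders sum to 2 (valence 2) → 0 H
  atom 11: O, bond orders sum to 1 (valence 2) → 1 H
Totals → C:7, H:10, Cl:2, O:2.

C7H10Cl2O2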